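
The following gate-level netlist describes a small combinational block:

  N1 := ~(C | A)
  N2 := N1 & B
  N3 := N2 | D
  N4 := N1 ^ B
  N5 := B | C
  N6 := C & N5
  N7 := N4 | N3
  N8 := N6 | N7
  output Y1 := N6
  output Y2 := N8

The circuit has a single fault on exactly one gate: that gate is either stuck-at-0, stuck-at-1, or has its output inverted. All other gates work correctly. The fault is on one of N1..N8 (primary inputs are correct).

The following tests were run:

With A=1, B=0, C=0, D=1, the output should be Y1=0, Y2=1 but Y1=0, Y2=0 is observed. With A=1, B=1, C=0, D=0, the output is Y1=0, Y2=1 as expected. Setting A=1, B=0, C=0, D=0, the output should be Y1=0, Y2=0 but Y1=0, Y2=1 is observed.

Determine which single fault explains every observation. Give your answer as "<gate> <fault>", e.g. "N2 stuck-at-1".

N3 inverted output

Fault-free values for test 1 (A=1, B=0, C=0, D=1): N1=0, N2=0, N3=1, N4=0, N5=0, N6=0, N7=1, N8=1, giving Y1=0, Y2=1. Observed Y1=0, Y2=0.
Test 1: faults giving observed Y1=0, Y2=0 are {N3 stuck-at-0, N3 inverted output, N7 stuck-at-0, N7 inverted output, N8 stuck-at-0, N8 inverted output}.
Test 2 (A=1, B=1, C=0, D=0): fault-free N1=0, N2=0, N3=0, N4=1, N5=1, N6=0, N7=1, N8=1 → Y1=0, Y2=1; observed Y1=0, Y2=1. Eliminates N7 stuck-at-0, N7 inverted output, N8 stuck-at-0, N8 inverted output.
Test 3 (A=1, B=0, C=0, D=0): fault-free N1=0, N2=0, N3=0, N4=0, N5=0, N6=0, N7=0, N8=0 → Y1=0, Y2=0; observed Y1=0, Y2=1. Eliminates N3 stuck-at-0.
Only N3 inverted output is consistent with every test.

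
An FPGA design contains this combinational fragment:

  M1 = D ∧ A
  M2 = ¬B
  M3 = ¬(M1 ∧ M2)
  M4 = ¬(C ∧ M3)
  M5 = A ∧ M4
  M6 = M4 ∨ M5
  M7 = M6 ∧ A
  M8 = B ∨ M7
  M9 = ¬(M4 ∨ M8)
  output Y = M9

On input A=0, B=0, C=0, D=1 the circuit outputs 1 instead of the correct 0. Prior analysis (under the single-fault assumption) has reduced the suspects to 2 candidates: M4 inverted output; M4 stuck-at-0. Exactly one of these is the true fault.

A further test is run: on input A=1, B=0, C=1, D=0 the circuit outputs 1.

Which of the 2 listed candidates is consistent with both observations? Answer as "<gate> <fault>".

Evaluate each candidate on input A=1, B=0, C=1, D=0:
  M4 inverted output: M1=0, M2=1, M3=1, M4=1 [inverted output], M5=1, M6=1, M7=1, M8=1, M9=0 → 0 — eliminated
  M4 stuck-at-0: M1=0, M2=1, M3=1, M4=0 [stuck-at-0], M5=0, M6=0, M7=0, M8=0, M9=1 → 1 — matches
Only M4 stuck-at-0 reproduces the observed 1.

M4 stuck-at-0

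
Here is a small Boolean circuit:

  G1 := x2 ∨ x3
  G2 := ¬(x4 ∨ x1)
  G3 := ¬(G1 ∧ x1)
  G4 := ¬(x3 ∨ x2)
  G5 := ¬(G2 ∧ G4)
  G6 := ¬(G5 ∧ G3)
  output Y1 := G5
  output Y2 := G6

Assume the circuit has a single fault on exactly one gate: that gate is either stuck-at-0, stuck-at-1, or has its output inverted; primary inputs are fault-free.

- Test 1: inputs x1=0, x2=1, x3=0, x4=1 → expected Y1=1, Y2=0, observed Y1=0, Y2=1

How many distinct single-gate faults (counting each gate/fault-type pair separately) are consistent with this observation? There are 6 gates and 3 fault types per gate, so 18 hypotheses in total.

2

Fault-free: G1=1, G2=0, G3=1, G4=0, G5=1, G6=0 → Y1=1, Y2=0. Observed Y1=0, Y2=1.
  G1: none of the 3 fault types match ✗
  G2: none of the 3 fault types match ✗
  G3: none of the 3 fault types match ✗
  G4: none of the 3 fault types match ✗
  G5: stuck-at-0, inverted output ✓; others ✗
  G6: none of the 3 fault types match ✗
Consistent faults: {G5 stuck-at-0, G5 inverted output} — 2 in all.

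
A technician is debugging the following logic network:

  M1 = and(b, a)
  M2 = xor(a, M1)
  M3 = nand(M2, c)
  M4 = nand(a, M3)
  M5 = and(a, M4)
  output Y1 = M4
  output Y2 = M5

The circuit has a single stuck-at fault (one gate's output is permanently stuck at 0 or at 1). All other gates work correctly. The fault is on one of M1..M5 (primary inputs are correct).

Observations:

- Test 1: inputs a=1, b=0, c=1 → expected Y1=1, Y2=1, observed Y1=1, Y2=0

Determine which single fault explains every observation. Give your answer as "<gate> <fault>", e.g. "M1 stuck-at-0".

Fault-free values for test 1 (a=1, b=0, c=1): M1=0, M2=1, M3=0, M4=1, M5=1, giving Y1=1, Y2=1. Observed Y1=1, Y2=0.
Test 1: faults giving observed Y1=1, Y2=0 are {M5 stuck-at-0}.
Only M5 stuck-at-0 is consistent with every test.

M5 stuck-at-0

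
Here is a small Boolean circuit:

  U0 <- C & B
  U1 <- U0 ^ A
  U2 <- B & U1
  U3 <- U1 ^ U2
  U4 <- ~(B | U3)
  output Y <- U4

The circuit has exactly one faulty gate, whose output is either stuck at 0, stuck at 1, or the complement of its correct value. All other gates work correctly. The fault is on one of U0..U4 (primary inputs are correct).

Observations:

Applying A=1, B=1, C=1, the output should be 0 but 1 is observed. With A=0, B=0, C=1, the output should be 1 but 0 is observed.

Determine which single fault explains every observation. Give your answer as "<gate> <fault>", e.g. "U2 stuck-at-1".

Fault-free values for test 1 (A=1, B=1, C=1): U0=1, U1=0, U2=0, U3=0, U4=0, giving Y=0. Observed 1.
Test 1: faults giving observed 1 are {U4 stuck-at-1, U4 inverted output}.
Test 2 (A=0, B=0, C=1): fault-free U0=0, U1=0, U2=0, U3=0, U4=1 → 1; observed 0. Eliminates U4 stuck-at-1.
Only U4 inverted output is consistent with every test.

U4 inverted output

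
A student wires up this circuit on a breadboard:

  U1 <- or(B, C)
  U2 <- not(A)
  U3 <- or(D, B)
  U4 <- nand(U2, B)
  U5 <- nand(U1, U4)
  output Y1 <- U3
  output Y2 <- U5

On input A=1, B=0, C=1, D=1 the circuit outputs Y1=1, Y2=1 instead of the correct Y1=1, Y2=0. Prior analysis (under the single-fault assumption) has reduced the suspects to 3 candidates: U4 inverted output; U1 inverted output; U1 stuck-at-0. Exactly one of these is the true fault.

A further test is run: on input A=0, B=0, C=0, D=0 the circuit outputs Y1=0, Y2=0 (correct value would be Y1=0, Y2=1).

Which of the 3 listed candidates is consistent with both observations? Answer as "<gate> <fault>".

Evaluate each candidate on input A=0, B=0, C=0, D=0:
  U4 inverted output: U1=0, U2=1, U3=0, U4=0 [inverted output], U5=1 → Y1=0, Y2=1 — eliminated
  U1 inverted output: U1=1 [inverted output], U2=1, U3=0, U4=1, U5=0 → Y1=0, Y2=0 — matches
  U1 stuck-at-0: U1=0 [stuck-at-0], U2=1, U3=0, U4=1, U5=1 → Y1=0, Y2=1 — eliminated
Only U1 inverted output reproduces the observed Y1=0, Y2=0.

U1 inverted output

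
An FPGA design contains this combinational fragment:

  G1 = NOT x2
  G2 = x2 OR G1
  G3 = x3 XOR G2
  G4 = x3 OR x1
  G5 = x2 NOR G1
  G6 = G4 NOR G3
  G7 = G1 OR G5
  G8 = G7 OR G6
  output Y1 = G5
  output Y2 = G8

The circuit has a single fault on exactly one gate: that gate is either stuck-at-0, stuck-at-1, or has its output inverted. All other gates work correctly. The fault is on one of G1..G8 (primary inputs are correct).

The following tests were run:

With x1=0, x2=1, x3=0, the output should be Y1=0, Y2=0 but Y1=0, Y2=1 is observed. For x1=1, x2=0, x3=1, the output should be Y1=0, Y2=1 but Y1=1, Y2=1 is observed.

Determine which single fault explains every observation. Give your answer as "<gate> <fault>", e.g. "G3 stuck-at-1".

G1 inverted output

Fault-free values for test 1 (x1=0, x2=1, x3=0): G1=0, G2=1, G3=1, G4=0, G5=0, G6=0, G7=0, G8=0, giving Y1=0, Y2=0. Observed Y1=0, Y2=1.
Test 1: faults giving observed Y1=0, Y2=1 are {G1 stuck-at-1, G1 inverted output, G2 stuck-at-0, G2 inverted output, G3 stuck-at-0, G3 inverted output, G6 stuck-at-1, G6 inverted output, G7 stuck-at-1, G7 inverted output, G8 stuck-at-1, G8 inverted output}.
Test 2 (x1=1, x2=0, x3=1): fault-free G1=1, G2=1, G3=0, G4=1, G5=0, G6=0, G7=1, G8=1 → Y1=0, Y2=1; observed Y1=1, Y2=1. Eliminates G1 stuck-at-1, G2 stuck-at-0, G2 inverted output, G3 stuck-at-0, G3 inverted output, G6 stuck-at-1, G6 inverted output, G7 stuck-at-1, G7 inverted output, G8 stuck-at-1, G8 inverted output.
Only G1 inverted output is consistent with every test.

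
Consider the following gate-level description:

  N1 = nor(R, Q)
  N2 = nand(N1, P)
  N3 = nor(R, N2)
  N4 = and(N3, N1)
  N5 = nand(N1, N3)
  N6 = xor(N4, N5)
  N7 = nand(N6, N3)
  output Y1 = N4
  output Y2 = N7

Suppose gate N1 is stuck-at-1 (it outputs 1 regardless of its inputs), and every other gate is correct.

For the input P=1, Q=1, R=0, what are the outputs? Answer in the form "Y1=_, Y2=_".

Y1=1, Y2=0

Propagate with N1 forced: N1=1 [stuck-at-1], N2=0, N3=1, N4=1, N5=0, N6=1, N7=0.
So the outputs are Y1=1, Y2=0. (Without the fault they would be Y1=0, Y2=1.)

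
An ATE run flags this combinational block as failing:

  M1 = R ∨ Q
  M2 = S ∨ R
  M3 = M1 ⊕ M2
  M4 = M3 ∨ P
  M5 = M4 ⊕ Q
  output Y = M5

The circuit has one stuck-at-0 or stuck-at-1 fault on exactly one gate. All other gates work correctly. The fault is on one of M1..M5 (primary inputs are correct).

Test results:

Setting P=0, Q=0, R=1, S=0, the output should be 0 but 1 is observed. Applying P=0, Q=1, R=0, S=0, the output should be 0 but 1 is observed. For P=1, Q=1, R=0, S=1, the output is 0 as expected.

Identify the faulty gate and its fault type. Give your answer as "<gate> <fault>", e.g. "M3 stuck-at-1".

M1 stuck-at-0

Fault-free values for test 1 (P=0, Q=0, R=1, S=0): M1=1, M2=1, M3=0, M4=0, M5=0, giving Y=0. Observed 1.
Test 1: faults giving observed 1 are {M1 stuck-at-0, M2 stuck-at-0, M3 stuck-at-1, M4 stuck-at-1, M5 stuck-at-1}.
Test 2 (P=0, Q=1, R=0, S=0): fault-free M1=1, M2=0, M3=1, M4=1, M5=0 → 0; observed 1. Eliminates M2 stuck-at-0, M3 stuck-at-1, M4 stuck-at-1.
Test 3 (P=1, Q=1, R=0, S=1): fault-free M1=1, M2=1, M3=0, M4=1, M5=0 → 0; observed 0. Eliminates M5 stuck-at-1.
Only M1 stuck-at-0 is consistent with every test.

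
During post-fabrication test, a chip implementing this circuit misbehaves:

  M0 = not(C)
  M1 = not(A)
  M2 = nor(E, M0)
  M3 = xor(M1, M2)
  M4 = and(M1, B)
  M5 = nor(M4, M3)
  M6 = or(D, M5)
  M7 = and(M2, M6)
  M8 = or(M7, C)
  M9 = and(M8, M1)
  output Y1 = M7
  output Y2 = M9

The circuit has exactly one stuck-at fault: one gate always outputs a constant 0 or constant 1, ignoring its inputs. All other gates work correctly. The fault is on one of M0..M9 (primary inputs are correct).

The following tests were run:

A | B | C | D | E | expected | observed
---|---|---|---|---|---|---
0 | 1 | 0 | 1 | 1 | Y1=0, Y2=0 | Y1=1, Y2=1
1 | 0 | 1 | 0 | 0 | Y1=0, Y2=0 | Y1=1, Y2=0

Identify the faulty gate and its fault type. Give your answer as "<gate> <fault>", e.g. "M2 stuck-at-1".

M7 stuck-at-1

Fault-free values for test 1 (A=0, B=1, C=0, D=1, E=1): M0=1, M1=1, M2=0, M3=1, M4=1, M5=0, M6=1, M7=0, M8=0, M9=0, giving Y1=0, Y2=0. Observed Y1=1, Y2=1.
Test 1: faults giving observed Y1=1, Y2=1 are {M2 stuck-at-1, M7 stuck-at-1}.
Test 2 (A=1, B=0, C=1, D=0, E=0): fault-free M0=0, M1=0, M2=1, M3=1, M4=0, M5=0, M6=0, M7=0, M8=1, M9=0 → Y1=0, Y2=0; observed Y1=1, Y2=0. Eliminates M2 stuck-at-1.
Only M7 stuck-at-1 is consistent with every test.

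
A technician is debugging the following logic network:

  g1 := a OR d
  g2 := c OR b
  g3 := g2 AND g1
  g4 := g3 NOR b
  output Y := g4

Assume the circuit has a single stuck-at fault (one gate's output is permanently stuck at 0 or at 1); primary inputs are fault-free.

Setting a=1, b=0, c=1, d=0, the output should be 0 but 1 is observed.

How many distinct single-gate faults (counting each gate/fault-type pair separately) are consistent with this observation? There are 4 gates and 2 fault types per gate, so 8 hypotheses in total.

Fault-free: g1=1, g2=1, g3=1, g4=0 → 0. Observed 1.
  g1 stuck-at-0: output 1 ✓
  g1 stuck-at-1: output 0 ✗
  g2 stuck-at-0: output 1 ✓
  g2 stuck-at-1: output 0 ✗
  g3 stuck-at-0: output 1 ✓
  g3 stuck-at-1: output 0 ✗
  g4 stuck-at-0: output 0 ✗
  g4 stuck-at-1: output 1 ✓
Consistent faults: {g1 stuck-at-0, g2 stuck-at-0, g3 stuck-at-0, g4 stuck-at-1} — 4 in all.

4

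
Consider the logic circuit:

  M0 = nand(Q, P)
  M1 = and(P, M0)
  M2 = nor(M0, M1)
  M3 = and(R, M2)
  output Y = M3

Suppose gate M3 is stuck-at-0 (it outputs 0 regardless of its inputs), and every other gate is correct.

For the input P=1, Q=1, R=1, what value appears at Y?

0

Propagate with M3 forced: M0=0, M1=0, M2=1, M3=0 [stuck-at-0].
So Y = 0. (Without the fault it would be 1.)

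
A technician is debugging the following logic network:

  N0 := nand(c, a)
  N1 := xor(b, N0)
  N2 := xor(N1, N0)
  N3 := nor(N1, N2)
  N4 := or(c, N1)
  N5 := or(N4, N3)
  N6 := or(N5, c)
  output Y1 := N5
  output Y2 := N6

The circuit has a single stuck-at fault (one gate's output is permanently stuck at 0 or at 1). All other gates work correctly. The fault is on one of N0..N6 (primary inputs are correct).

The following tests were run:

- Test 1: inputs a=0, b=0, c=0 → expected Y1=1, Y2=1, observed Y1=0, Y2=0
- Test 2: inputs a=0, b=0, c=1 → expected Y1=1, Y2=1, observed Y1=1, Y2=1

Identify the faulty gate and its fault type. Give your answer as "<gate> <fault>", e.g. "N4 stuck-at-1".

Fault-free values for test 1 (a=0, b=0, c=0): N0=1, N1=1, N2=0, N3=0, N4=1, N5=1, N6=1, giving Y1=1, Y2=1. Observed Y1=0, Y2=0.
Test 1: faults giving observed Y1=0, Y2=0 are {N1 stuck-at-0, N4 stuck-at-0, N5 stuck-at-0}.
Test 2 (a=0, b=0, c=1): fault-free N0=1, N1=1, N2=0, N3=0, N4=1, N5=1, N6=1 → Y1=1, Y2=1; observed Y1=1, Y2=1. Eliminates N4 stuck-at-0, N5 stuck-at-0.
Only N1 stuck-at-0 is consistent with every test.

N1 stuck-at-0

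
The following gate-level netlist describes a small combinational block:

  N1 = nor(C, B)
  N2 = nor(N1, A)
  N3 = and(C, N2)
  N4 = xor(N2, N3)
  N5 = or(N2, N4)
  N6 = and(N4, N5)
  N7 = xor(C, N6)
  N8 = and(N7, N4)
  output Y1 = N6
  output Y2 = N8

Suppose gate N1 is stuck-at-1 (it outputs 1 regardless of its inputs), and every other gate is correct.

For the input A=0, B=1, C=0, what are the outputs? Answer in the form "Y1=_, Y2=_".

Propagate with N1 forced: N1=1 [stuck-at-1], N2=0, N3=0, N4=0, N5=0, N6=0, N7=0, N8=0.
So the outputs are Y1=0, Y2=0. (Without the fault they would be Y1=1, Y2=1.)

Y1=0, Y2=0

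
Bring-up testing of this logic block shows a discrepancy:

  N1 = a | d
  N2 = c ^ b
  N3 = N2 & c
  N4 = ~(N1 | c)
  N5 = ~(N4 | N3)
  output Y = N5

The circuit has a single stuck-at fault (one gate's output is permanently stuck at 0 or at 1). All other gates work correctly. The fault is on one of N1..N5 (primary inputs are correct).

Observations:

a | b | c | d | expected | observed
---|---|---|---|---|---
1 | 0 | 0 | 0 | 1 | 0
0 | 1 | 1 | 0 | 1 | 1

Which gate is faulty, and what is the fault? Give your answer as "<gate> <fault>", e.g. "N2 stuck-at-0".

N1 stuck-at-0

Fault-free values for test 1 (a=1, b=0, c=0, d=0): N1=1, N2=0, N3=0, N4=0, N5=1, giving Y=1. Observed 0.
Test 1: faults giving observed 0 are {N1 stuck-at-0, N3 stuck-at-1, N4 stuck-at-1, N5 stuck-at-0}.
Test 2 (a=0, b=1, c=1, d=0): fault-free N1=0, N2=0, N3=0, N4=0, N5=1 → 1; observed 1. Eliminates N3 stuck-at-1, N4 stuck-at-1, N5 stuck-at-0.
Only N1 stuck-at-0 is consistent with every test.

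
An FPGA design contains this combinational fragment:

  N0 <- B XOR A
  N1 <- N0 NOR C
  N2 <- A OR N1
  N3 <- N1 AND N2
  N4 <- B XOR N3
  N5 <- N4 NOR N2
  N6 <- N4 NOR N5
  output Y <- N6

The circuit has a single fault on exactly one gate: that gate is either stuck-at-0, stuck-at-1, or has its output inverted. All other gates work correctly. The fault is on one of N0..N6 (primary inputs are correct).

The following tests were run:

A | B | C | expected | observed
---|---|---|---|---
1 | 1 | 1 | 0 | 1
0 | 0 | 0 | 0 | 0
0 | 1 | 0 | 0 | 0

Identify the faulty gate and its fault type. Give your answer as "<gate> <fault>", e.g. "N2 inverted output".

N3 stuck-at-1

Fault-free values for test 1 (A=1, B=1, C=1): N0=0, N1=0, N2=1, N3=0, N4=1, N5=0, N6=0, giving Y=0. Observed 1.
Test 1: faults giving observed 1 are {N1 stuck-at-1, N1 inverted output, N3 stuck-at-1, N3 inverted output, N4 stuck-at-0, N4 inverted output, N6 stuck-at-1, N6 inverted output}.
Test 2 (A=0, B=0, C=0): fault-free N0=0, N1=1, N2=1, N3=1, N4=1, N5=0, N6=0 → 0; observed 0. Eliminates N3 inverted output, N4 stuck-at-0, N4 inverted output, N6 stuck-at-1, N6 inverted output.
Test 3 (A=0, B=1, C=0): fault-free N0=1, N1=0, N2=0, N3=0, N4=1, N5=0, N6=0 → 0; observed 0. Eliminates N1 stuck-at-1, N1 inverted output.
Only N3 stuck-at-1 is consistent with every test.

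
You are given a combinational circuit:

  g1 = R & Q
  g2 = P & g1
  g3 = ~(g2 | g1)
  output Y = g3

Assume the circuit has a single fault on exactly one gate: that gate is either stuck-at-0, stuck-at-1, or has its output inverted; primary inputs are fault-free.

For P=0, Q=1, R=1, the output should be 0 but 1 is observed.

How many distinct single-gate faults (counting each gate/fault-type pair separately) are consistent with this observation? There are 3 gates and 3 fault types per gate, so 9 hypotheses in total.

4

Fault-free: g1=1, g2=0, g3=0 → 0. Observed 1.
  g1 stuck-at-0: output 1 ✓
  g1 stuck-at-1: output 0 ✗
  g1 inverted output: output 1 ✓
  g2 stuck-at-0: output 0 ✗
  g2 stuck-at-1: output 0 ✗
  g2 inverted output: output 0 ✗
  g3 stuck-at-0: output 0 ✗
  g3 stuck-at-1: output 1 ✓
  g3 inverted output: output 1 ✓
Consistent faults: {g1 stuck-at-0, g1 inverted output, g3 stuck-at-1, g3 inverted output} — 4 in all.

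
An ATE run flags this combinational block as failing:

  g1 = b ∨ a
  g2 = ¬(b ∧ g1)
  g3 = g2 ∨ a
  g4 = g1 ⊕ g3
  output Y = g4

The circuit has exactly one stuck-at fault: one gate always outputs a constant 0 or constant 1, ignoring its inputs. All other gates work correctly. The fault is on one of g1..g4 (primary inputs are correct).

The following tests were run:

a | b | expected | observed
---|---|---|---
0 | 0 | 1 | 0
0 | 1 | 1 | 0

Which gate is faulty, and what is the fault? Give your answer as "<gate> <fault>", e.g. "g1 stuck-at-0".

Fault-free values for test 1 (a=0, b=0): g1=0, g2=1, g3=1, g4=1, giving Y=1. Observed 0.
Test 1: faults giving observed 0 are {g1 stuck-at-1, g2 stuck-at-0, g3 stuck-at-0, g4 stuck-at-0}.
Test 2 (a=0, b=1): fault-free g1=1, g2=0, g3=0, g4=1 → 1; observed 0. Eliminates g1 stuck-at-1, g2 stuck-at-0, g3 stuck-at-0.
Only g4 stuck-at-0 is consistent with every test.

g4 stuck-at-0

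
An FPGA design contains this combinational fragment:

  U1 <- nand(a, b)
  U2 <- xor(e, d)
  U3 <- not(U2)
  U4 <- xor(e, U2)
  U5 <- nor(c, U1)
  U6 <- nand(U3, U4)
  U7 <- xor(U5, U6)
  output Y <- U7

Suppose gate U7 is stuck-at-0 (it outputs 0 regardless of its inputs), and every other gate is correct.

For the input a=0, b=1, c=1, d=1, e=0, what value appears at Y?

0

Propagate with U7 forced: U1=1, U2=1, U3=0, U4=1, U5=0, U6=1, U7=0 [stuck-at-0].
So Y = 0. (Without the fault it would be 1.)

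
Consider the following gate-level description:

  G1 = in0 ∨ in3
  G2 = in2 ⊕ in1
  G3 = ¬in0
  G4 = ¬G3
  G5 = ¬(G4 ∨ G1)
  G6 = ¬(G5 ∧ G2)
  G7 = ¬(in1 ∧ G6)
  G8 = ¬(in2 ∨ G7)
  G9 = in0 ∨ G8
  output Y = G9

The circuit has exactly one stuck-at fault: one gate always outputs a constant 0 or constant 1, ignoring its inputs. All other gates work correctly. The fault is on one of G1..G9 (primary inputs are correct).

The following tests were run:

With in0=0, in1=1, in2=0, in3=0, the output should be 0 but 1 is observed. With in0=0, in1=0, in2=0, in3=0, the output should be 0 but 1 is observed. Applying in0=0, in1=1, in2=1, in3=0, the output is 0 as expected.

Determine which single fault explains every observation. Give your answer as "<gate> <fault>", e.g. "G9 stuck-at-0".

G7 stuck-at-0

Fault-free values for test 1 (in0=0, in1=1, in2=0, in3=0): G1=0, G2=1, G3=1, G4=0, G5=1, G6=0, G7=1, G8=0, G9=0, giving Y=0. Observed 1.
Test 1: faults giving observed 1 are {G1 stuck-at-1, G2 stuck-at-0, G3 stuck-at-0, G4 stuck-at-1, G5 stuck-at-0, G6 stuck-at-1, G7 stuck-at-0, G8 stuck-at-1, G9 stuck-at-1}.
Test 2 (in0=0, in1=0, in2=0, in3=0): fault-free G1=0, G2=0, G3=1, G4=0, G5=1, G6=1, G7=1, G8=0, G9=0 → 0; observed 1. Eliminates G1 stuck-at-1, G2 stuck-at-0, G3 stuck-at-0, G4 stuck-at-1, G5 stuck-at-0, G6 stuck-at-1.
Test 3 (in0=0, in1=1, in2=1, in3=0): fault-free G1=0, G2=0, G3=1, G4=0, G5=1, G6=1, G7=0, G8=0, G9=0 → 0; observed 0. Eliminates G8 stuck-at-1, G9 stuck-at-1.
Only G7 stuck-at-0 is consistent with every test.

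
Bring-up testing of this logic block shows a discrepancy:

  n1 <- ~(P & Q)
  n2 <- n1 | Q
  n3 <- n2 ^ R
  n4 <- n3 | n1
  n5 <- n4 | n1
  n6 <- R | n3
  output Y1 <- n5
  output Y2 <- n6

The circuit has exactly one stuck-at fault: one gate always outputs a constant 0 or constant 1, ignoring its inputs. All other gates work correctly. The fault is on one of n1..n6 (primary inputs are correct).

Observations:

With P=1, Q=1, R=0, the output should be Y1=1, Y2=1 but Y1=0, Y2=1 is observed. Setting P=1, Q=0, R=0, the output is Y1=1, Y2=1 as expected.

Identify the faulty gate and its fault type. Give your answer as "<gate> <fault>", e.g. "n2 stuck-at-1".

n4 stuck-at-0

Fault-free values for test 1 (P=1, Q=1, R=0): n1=0, n2=1, n3=1, n4=1, n5=1, n6=1, giving Y1=1, Y2=1. Observed Y1=0, Y2=1.
Test 1: faults giving observed Y1=0, Y2=1 are {n4 stuck-at-0, n5 stuck-at-0}.
Test 2 (P=1, Q=0, R=0): fault-free n1=1, n2=1, n3=1, n4=1, n5=1, n6=1 → Y1=1, Y2=1; observed Y1=1, Y2=1. Eliminates n5 stuck-at-0.
Only n4 stuck-at-0 is consistent with every test.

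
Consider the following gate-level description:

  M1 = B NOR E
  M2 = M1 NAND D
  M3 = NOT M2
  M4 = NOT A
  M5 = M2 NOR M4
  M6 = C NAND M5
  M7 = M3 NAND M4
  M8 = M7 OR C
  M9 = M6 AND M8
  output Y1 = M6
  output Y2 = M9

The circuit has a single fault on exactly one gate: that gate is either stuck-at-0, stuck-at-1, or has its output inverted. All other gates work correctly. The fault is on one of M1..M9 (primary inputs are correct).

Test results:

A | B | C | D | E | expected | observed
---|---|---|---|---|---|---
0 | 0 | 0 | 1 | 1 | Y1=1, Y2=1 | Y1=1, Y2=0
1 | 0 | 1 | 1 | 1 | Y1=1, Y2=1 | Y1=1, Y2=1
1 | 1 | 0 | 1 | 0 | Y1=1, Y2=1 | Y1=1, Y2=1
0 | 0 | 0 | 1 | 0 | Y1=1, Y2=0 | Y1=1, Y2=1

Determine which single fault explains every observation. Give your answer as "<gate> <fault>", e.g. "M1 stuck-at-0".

M3 inverted output

Fault-free values for test 1 (A=0, B=0, C=0, D=1, E=1): M1=0, M2=1, M3=0, M4=1, M5=0, M6=1, M7=1, M8=1, M9=1, giving Y1=1, Y2=1. Observed Y1=1, Y2=0.
Test 1: faults giving observed Y1=1, Y2=0 are {M1 stuck-at-1, M1 inverted output, M2 stuck-at-0, M2 inverted output, M3 stuck-at-1, M3 inverted output, M7 stuck-at-0, M7 inverted output, M8 stuck-at-0, M8 inverted output, M9 stuck-at-0, M9 inverted output}.
Test 2 (A=1, B=0, C=1, D=1, E=1): fault-free M1=0, M2=1, M3=0, M4=0, M5=0, M6=1, M7=1, M8=1, M9=1 → Y1=1, Y2=1; observed Y1=1, Y2=1. Eliminates M1 stuck-at-1, M1 inverted output, M2 stuck-at-0, M2 inverted output, M8 stuck-at-0, M8 inverted output, M9 stuck-at-0, M9 inverted output.
Test 3 (A=1, B=1, C=0, D=1, E=0): fault-free M1=0, M2=1, M3=0, M4=0, M5=0, M6=1, M7=1, M8=1, M9=1 → Y1=1, Y2=1; observed Y1=1, Y2=1. Eliminates M7 stuck-at-0, M7 inverted output.
Test 4 (A=0, B=0, C=0, D=1, E=0): fault-free M1=1, M2=0, M3=1, M4=1, M5=0, M6=1, M7=0, M8=0, M9=0 → Y1=1, Y2=0; observed Y1=1, Y2=1. Eliminates M3 stuck-at-1.
Only M3 inverted output is consistent with every test.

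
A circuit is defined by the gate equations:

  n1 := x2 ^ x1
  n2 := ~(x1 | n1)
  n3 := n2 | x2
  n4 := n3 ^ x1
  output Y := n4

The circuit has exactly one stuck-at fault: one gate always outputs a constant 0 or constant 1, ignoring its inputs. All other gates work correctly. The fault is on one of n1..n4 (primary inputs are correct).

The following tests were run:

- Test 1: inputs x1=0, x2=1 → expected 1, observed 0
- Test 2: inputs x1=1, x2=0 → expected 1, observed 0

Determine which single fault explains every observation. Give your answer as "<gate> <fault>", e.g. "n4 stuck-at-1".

n4 stuck-at-0

Fault-free values for test 1 (x1=0, x2=1): n1=1, n2=0, n3=1, n4=1, giving Y=1. Observed 0.
Test 1: faults giving observed 0 are {n3 stuck-at-0, n4 stuck-at-0}.
Test 2 (x1=1, x2=0): fault-free n1=1, n2=0, n3=0, n4=1 → 1; observed 0. Eliminates n3 stuck-at-0.
Only n4 stuck-at-0 is consistent with every test.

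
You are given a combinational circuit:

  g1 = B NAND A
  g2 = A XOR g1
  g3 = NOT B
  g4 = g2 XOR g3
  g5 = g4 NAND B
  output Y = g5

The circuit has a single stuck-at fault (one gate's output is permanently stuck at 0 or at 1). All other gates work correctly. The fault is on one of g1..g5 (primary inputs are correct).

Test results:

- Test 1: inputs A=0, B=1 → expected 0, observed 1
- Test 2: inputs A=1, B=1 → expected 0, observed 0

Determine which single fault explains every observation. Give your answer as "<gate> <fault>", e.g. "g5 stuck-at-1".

Fault-free values for test 1 (A=0, B=1): g1=1, g2=1, g3=0, g4=1, g5=0, giving Y=0. Observed 1.
Test 1: faults giving observed 1 are {g1 stuck-at-0, g2 stuck-at-0, g3 stuck-at-1, g4 stuck-at-0, g5 stuck-at-1}.
Test 2 (A=1, B=1): fault-free g1=0, g2=1, g3=0, g4=1, g5=0 → 0; observed 0. Eliminates g2 stuck-at-0, g3 stuck-at-1, g4 stuck-at-0, g5 stuck-at-1.
Only g1 stuck-at-0 is consistent with every test.

g1 stuck-at-0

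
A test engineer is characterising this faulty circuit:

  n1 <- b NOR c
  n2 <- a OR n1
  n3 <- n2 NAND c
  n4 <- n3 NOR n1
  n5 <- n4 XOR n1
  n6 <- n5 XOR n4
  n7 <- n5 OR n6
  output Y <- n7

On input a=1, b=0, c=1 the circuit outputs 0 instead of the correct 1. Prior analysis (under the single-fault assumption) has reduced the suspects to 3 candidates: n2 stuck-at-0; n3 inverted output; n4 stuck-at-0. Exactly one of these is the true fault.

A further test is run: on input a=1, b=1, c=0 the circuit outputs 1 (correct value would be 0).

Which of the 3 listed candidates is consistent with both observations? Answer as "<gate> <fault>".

n3 inverted output

Evaluate each candidate on input a=1, b=1, c=0:
  n2 stuck-at-0: n1=0, n2=0 [stuck-at-0], n3=1, n4=0, n5=0, n6=0, n7=0 → 0 — eliminated
  n3 inverted output: n1=0, n2=1, n3=0 [inverted output], n4=1, n5=1, n6=0, n7=1 → 1 — matches
  n4 stuck-at-0: n1=0, n2=1, n3=1, n4=0 [stuck-at-0], n5=0, n6=0, n7=0 → 0 — eliminated
Only n3 inverted output reproduces the observed 1.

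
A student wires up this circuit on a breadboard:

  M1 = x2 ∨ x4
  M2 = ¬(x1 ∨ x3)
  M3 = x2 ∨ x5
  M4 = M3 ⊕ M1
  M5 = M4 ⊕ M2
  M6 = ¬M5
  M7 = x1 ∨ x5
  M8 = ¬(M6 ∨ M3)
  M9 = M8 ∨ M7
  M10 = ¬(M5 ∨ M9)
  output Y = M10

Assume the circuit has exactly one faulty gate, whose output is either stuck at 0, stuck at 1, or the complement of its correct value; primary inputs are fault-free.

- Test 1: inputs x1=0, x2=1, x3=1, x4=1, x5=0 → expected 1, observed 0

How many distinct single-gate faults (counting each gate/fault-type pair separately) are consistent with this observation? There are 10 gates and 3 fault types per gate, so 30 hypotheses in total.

Fault-free: M1=1, M2=0, M3=1, M4=0, M5=0, M6=1, M7=0, M8=0, M9=0, M10=1 → 1. Observed 0.
  M1: stuck-at-0, inverted output ✓; others ✗
  M2: stuck-at-1, inverted output ✓; others ✗
  M3: stuck-at-0, inverted output ✓; others ✗
  M4: stuck-at-1, inverted output ✓; others ✗
  M5: stuck-at-1, inverted output ✓; others ✗
  M6: none of the 3 fault types match ✗
  M7: stuck-at-1, inverted output ✓; others ✗
  M8: stuck-at-1, inverted output ✓; others ✗
  M9: stuck-at-1, inverted output ✓; others ✗
  M10: stuck-at-0, inverted output ✓; others ✗
Consistent faults: {M1 stuck-at-0, M1 inverted output, M2 stuck-at-1, M2 inverted output, M3 stuck-at-0, M3 inverted output, M4 stuck-at-1, M4 inverted output, M5 stuck-at-1, M5 inverted output, M7 stuck-at-1, M7 inverted output, M8 stuck-at-1, M8 inverted output, M9 stuck-at-1, M9 inverted output, M10 stuck-at-0, M10 inverted output} — 18 in all.

18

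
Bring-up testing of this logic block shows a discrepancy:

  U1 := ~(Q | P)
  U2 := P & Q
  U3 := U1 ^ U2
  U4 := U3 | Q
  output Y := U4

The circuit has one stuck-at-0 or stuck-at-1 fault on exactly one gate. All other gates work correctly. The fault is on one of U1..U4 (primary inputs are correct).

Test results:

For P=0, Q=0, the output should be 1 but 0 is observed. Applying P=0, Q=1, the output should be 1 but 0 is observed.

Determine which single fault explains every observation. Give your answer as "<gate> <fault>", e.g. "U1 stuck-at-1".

Fault-free values for test 1 (P=0, Q=0): U1=1, U2=0, U3=1, U4=1, giving Y=1. Observed 0.
Test 1: faults giving observed 0 are {U1 stuck-at-0, U2 stuck-at-1, U3 stuck-at-0, U4 stuck-at-0}.
Test 2 (P=0, Q=1): fault-free U1=0, U2=0, U3=0, U4=1 → 1; observed 0. Eliminates U1 stuck-at-0, U2 stuck-at-1, U3 stuck-at-0.
Only U4 stuck-at-0 is consistent with every test.

U4 stuck-at-0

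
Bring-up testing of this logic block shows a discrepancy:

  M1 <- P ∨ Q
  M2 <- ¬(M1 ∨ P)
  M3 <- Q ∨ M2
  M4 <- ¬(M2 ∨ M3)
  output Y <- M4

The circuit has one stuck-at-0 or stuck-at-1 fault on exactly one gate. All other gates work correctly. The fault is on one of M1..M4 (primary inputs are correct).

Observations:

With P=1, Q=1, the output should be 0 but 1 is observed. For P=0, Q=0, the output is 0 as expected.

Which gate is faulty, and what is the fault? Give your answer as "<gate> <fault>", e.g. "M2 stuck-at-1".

M3 stuck-at-0

Fault-free values for test 1 (P=1, Q=1): M1=1, M2=0, M3=1, M4=0, giving Y=0. Observed 1.
Test 1: faults giving observed 1 are {M3 stuck-at-0, M4 stuck-at-1}.
Test 2 (P=0, Q=0): fault-free M1=0, M2=1, M3=1, M4=0 → 0; observed 0. Eliminates M4 stuck-at-1.
Only M3 stuck-at-0 is consistent with every test.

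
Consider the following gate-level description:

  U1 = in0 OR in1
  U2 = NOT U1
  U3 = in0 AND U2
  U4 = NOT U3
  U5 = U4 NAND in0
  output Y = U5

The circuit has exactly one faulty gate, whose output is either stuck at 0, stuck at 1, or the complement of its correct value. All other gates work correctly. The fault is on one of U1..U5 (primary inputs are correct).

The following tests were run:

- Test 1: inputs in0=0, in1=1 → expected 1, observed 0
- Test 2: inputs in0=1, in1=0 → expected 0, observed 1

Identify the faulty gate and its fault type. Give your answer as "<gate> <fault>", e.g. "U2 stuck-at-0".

Fault-free values for test 1 (in0=0, in1=1): U1=1, U2=0, U3=0, U4=1, U5=1, giving Y=1. Observed 0.
Test 1: faults giving observed 0 are {U5 stuck-at-0, U5 inverted output}.
Test 2 (in0=1, in1=0): fault-free U1=1, U2=0, U3=0, U4=1, U5=0 → 0; observed 1. Eliminates U5 stuck-at-0.
Only U5 inverted output is consistent with every test.

U5 inverted output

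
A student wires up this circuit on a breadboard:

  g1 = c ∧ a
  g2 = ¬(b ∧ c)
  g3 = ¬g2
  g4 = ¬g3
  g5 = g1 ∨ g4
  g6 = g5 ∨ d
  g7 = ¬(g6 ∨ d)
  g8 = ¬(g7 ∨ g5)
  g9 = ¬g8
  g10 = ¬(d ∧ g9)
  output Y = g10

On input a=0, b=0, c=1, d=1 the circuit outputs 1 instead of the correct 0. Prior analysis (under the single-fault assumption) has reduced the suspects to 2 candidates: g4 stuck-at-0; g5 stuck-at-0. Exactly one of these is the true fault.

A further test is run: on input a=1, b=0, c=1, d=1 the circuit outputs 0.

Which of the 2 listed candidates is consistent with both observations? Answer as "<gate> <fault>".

Evaluate each candidate on input a=1, b=0, c=1, d=1:
  g4 stuck-at-0: g1=1, g2=1, g3=0, g4=0 [stuck-at-0], g5=1, g6=1, g7=0, g8=0, g9=1, g10=0 → 0 — matches
  g5 stuck-at-0: g1=1, g2=1, g3=0, g4=1, g5=0 [stuck-at-0], g6=1, g7=0, g8=1, g9=0, g10=1 → 1 — eliminated
Only g4 stuck-at-0 reproduces the observed 0.

g4 stuck-at-0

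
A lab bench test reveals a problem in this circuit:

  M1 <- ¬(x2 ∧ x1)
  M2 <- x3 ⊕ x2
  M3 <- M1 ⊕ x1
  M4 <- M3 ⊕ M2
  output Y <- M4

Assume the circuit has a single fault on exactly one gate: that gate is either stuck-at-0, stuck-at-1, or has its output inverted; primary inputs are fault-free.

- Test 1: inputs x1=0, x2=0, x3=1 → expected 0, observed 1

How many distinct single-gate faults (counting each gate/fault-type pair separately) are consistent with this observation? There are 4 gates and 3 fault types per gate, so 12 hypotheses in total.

Fault-free: M1=1, M2=1, M3=1, M4=0 → 0. Observed 1.
  M1 stuck-at-0: output 1 ✓
  M1 stuck-at-1: output 0 ✗
  M1 inverted output: output 1 ✓
  M2 stuck-at-0: output 1 ✓
  M2 stuck-at-1: output 0 ✗
  M2 inverted output: output 1 ✓
  M3 stuck-at-0: output 1 ✓
  M3 stuck-at-1: output 0 ✗
  M3 inverted output: output 1 ✓
  M4 stuck-at-0: output 0 ✗
  M4 stuck-at-1: output 1 ✓
  M4 inverted output: output 1 ✓
Consistent faults: {M1 stuck-at-0, M1 inverted output, M2 stuck-at-0, M2 inverted output, M3 stuck-at-0, M3 inverted output, M4 stuck-at-1, M4 inverted output} — 8 in all.

8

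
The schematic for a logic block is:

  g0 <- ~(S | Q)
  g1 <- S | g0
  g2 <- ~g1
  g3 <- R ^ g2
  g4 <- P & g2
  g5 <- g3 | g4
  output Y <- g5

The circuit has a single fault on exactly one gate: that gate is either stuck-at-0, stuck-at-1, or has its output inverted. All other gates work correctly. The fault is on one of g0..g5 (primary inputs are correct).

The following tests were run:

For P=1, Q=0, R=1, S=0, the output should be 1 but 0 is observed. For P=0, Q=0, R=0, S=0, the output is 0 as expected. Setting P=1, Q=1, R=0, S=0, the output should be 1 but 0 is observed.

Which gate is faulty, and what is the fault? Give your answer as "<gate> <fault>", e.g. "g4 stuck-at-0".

Fault-free values for test 1 (P=1, Q=0, R=1, S=0): g0=1, g1=1, g2=0, g3=1, g4=0, g5=1, giving Y=1. Observed 0.
Test 1: faults giving observed 0 are {g3 stuck-at-0, g3 inverted output, g5 stuck-at-0, g5 inverted output}.
Test 2 (P=0, Q=0, R=0, S=0): fault-free g0=1, g1=1, g2=0, g3=0, g4=0, g5=0 → 0; observed 0. Eliminates g3 inverted output, g5 inverted output.
Test 3 (P=1, Q=1, R=0, S=0): fault-free g0=0, g1=0, g2=1, g3=1, g4=1, g5=1 → 1; observed 0. Eliminates g3 stuck-at-0.
Only g5 stuck-at-0 is consistent with every test.

g5 stuck-at-0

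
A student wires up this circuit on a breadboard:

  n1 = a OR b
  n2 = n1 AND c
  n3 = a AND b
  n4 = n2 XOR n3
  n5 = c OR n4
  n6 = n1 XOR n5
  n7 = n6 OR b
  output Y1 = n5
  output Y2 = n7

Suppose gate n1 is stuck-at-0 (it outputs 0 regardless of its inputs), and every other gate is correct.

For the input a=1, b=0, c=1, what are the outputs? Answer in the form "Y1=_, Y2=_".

Y1=1, Y2=1

Propagate with n1 forced: n1=0 [stuck-at-0], n2=0, n3=0, n4=0, n5=1, n6=1, n7=1.
So the outputs are Y1=1, Y2=1. (Without the fault they would be Y1=1, Y2=0.)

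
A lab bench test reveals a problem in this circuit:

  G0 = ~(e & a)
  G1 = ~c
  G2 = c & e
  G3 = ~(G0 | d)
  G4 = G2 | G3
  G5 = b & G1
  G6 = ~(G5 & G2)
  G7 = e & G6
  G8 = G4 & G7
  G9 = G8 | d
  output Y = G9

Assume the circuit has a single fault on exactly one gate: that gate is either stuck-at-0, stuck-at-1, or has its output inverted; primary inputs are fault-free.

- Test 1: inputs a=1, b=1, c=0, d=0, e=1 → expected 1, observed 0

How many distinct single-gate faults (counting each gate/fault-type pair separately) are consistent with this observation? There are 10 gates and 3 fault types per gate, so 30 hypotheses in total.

16

Fault-free: G0=0, G1=1, G2=0, G3=1, G4=1, G5=1, G6=1, G7=1, G8=1, G9=1 → 1. Observed 0.
  G0: stuck-at-1, inverted output ✓; others ✗
  G1: none of the 3 fault types match ✗
  G2: stuck-at-1, inverted output ✓; others ✗
  G3: stuck-at-0, inverted output ✓; others ✗
  G4: stuck-at-0, inverted output ✓; others ✗
  G5: none of the 3 fault types match ✗
  G6: stuck-at-0, inverted output ✓; others ✗
  G7: stuck-at-0, inverted output ✓; others ✗
  G8: stuck-at-0, inverted output ✓; others ✗
  G9: stuck-at-0, inverted output ✓; others ✗
Consistent faults: {G0 stuck-at-1, G0 inverted output, G2 stuck-at-1, G2 inverted output, G3 stuck-at-0, G3 inverted output, G4 stuck-at-0, G4 inverted output, G6 stuck-at-0, G6 inverted output, G7 stuck-at-0, G7 inverted output, G8 stuck-at-0, G8 inverted output, G9 stuck-at-0, G9 inverted output} — 16 in all.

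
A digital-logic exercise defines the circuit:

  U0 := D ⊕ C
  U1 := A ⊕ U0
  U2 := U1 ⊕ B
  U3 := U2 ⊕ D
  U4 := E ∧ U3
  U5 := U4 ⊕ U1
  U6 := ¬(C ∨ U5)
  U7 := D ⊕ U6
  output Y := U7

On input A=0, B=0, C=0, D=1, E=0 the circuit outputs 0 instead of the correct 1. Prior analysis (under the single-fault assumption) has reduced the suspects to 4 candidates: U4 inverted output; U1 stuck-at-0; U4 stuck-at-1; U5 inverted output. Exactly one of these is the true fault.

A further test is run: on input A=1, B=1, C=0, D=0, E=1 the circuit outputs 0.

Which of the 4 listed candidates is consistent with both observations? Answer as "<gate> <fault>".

U1 stuck-at-0

Evaluate each candidate on input A=1, B=1, C=0, D=0, E=1:
  U4 inverted output: U0=0, U1=1, U2=0, U3=0, U4=1 [inverted output], U5=0, U6=1, U7=1 → 1 — eliminated
  U1 stuck-at-0: U0=0, U1=0 [stuck-at-0], U2=1, U3=1, U4=1, U5=1, U6=0, U7=0 → 0 — matches
  U4 stuck-at-1: U0=0, U1=1, U2=0, U3=0, U4=1 [stuck-at-1], U5=0, U6=1, U7=1 → 1 — eliminated
  U5 inverted output: U0=0, U1=1, U2=0, U3=0, U4=0, U5=0 [inverted output], U6=1, U7=1 → 1 — eliminated
Only U1 stuck-at-0 reproduces the observed 0.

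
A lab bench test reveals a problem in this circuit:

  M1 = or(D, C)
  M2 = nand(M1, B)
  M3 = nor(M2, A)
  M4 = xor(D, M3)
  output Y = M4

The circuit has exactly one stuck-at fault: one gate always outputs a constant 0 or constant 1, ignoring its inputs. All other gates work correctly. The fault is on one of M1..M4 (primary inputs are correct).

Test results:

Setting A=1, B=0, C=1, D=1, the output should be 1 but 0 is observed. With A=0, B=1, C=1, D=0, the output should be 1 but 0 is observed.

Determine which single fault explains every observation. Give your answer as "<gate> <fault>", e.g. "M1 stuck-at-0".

M4 stuck-at-0

Fault-free values for test 1 (A=1, B=0, C=1, D=1): M1=1, M2=1, M3=0, M4=1, giving Y=1. Observed 0.
Test 1: faults giving observed 0 are {M3 stuck-at-1, M4 stuck-at-0}.
Test 2 (A=0, B=1, C=1, D=0): fault-free M1=1, M2=0, M3=1, M4=1 → 1; observed 0. Eliminates M3 stuck-at-1.
Only M4 stuck-at-0 is consistent with every test.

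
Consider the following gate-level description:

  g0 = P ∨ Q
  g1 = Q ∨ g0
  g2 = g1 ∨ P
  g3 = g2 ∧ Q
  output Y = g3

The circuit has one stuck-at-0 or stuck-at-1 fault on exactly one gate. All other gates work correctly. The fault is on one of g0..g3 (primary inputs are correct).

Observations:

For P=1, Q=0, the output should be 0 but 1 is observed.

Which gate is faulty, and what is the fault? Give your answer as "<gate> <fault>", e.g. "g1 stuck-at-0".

Fault-free values for test 1 (P=1, Q=0): g0=1, g1=1, g2=1, g3=0, giving Y=0. Observed 1.
Test 1: faults giving observed 1 are {g3 stuck-at-1}.
Only g3 stuck-at-1 is consistent with every test.

g3 stuck-at-1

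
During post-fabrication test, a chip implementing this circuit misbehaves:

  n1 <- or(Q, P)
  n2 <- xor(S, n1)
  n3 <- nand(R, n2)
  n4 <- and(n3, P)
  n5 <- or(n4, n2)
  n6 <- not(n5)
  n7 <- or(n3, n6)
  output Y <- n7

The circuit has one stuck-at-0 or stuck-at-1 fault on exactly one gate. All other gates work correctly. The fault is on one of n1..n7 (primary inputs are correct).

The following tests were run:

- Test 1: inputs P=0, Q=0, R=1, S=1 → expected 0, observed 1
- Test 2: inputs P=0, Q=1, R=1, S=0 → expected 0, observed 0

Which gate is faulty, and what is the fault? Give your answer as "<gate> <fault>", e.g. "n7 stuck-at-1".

Fault-free values for test 1 (P=0, Q=0, R=1, S=1): n1=0, n2=1, n3=0, n4=0, n5=1, n6=0, n7=0, giving Y=0. Observed 1.
Test 1: faults giving observed 1 are {n1 stuck-at-1, n2 stuck-at-0, n3 stuck-at-1, n5 stuck-at-0, n6 stuck-at-1, n7 stuck-at-1}.
Test 2 (P=0, Q=1, R=1, S=0): fault-free n1=1, n2=1, n3=0, n4=0, n5=1, n6=0, n7=0 → 0; observed 0. Eliminates n2 stuck-at-0, n3 stuck-at-1, n5 stuck-at-0, n6 stuck-at-1, n7 stuck-at-1.
Only n1 stuck-at-1 is consistent with every test.

n1 stuck-at-1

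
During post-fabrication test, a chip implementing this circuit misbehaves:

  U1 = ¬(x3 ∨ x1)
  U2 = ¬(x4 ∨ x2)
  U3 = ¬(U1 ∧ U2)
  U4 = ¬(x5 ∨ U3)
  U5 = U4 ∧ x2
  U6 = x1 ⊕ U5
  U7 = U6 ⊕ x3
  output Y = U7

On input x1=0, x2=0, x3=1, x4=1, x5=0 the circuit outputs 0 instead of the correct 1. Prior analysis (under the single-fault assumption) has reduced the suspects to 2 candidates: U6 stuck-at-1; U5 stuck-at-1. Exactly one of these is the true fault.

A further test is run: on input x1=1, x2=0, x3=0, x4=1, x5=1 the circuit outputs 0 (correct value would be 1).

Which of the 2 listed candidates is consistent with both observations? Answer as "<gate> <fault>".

Evaluate each candidate on input x1=1, x2=0, x3=0, x4=1, x5=1:
  U6 stuck-at-1: U1=0, U2=0, U3=1, U4=0, U5=0, U6=1 [stuck-at-1], U7=1 → 1 — eliminated
  U5 stuck-at-1: U1=0, U2=0, U3=1, U4=0, U5=1 [stuck-at-1], U6=0, U7=0 → 0 — matches
Only U5 stuck-at-1 reproduces the observed 0.

U5 stuck-at-1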